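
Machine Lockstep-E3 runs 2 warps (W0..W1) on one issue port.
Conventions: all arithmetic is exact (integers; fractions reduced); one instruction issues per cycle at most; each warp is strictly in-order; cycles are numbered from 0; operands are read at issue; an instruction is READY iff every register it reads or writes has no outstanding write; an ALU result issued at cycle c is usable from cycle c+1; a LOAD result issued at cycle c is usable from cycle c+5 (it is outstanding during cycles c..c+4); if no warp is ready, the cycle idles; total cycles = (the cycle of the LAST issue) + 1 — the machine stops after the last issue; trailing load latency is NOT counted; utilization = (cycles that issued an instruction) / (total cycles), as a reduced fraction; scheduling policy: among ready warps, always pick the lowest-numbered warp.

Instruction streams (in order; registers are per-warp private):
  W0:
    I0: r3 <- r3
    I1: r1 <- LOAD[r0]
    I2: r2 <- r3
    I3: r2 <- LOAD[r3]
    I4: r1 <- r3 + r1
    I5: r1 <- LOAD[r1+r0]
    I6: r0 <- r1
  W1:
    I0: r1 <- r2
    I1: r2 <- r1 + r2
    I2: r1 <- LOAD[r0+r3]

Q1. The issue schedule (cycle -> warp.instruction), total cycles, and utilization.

cycle 0: W0.I0
cycle 1: W0.I1
cycle 2: W0.I2
cycle 3: W0.I3
cycle 4: W1.I0
cycle 5: W1.I1
cycle 6: W0.I4
cycle 7: W0.I5
cycle 8: W1.I2
cycle 9: idle
cycle 10: idle
cycle 11: idle
cycle 12: W0.I6

Answer: 13 cycles, utilization 10/13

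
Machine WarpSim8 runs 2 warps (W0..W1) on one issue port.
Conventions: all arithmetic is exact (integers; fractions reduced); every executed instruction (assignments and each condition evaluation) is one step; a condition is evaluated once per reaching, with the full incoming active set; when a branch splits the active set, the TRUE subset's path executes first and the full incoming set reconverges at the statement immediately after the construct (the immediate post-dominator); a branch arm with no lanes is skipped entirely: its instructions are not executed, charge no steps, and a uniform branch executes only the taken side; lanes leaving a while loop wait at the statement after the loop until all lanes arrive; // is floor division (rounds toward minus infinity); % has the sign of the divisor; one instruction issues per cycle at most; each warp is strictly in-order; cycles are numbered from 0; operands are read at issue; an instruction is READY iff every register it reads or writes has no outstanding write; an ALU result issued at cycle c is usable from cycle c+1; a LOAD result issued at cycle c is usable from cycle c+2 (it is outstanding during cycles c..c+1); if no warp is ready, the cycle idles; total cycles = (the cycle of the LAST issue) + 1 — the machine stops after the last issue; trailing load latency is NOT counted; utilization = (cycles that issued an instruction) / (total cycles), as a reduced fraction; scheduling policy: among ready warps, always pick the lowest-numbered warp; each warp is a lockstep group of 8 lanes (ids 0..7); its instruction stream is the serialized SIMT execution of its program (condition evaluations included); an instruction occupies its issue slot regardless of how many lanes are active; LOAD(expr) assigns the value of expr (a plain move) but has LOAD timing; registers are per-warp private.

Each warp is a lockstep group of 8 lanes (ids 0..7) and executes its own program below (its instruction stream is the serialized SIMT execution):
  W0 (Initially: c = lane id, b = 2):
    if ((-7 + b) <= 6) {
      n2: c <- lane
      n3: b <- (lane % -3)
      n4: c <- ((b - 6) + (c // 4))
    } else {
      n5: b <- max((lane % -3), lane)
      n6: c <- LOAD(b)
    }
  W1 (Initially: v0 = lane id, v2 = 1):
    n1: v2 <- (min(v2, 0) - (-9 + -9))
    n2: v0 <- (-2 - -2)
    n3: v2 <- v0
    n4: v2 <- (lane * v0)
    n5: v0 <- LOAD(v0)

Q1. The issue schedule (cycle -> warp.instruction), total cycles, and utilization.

cycle 0: W0.I0
cycle 1: W0.I1
cycle 2: W0.I2
cycle 3: W0.I3
cycle 4: W1.I0
cycle 5: W1.I1
cycle 6: W1.I2
cycle 7: W1.I3
cycle 8: W1.I4

Answer: 9 cycles, utilization 1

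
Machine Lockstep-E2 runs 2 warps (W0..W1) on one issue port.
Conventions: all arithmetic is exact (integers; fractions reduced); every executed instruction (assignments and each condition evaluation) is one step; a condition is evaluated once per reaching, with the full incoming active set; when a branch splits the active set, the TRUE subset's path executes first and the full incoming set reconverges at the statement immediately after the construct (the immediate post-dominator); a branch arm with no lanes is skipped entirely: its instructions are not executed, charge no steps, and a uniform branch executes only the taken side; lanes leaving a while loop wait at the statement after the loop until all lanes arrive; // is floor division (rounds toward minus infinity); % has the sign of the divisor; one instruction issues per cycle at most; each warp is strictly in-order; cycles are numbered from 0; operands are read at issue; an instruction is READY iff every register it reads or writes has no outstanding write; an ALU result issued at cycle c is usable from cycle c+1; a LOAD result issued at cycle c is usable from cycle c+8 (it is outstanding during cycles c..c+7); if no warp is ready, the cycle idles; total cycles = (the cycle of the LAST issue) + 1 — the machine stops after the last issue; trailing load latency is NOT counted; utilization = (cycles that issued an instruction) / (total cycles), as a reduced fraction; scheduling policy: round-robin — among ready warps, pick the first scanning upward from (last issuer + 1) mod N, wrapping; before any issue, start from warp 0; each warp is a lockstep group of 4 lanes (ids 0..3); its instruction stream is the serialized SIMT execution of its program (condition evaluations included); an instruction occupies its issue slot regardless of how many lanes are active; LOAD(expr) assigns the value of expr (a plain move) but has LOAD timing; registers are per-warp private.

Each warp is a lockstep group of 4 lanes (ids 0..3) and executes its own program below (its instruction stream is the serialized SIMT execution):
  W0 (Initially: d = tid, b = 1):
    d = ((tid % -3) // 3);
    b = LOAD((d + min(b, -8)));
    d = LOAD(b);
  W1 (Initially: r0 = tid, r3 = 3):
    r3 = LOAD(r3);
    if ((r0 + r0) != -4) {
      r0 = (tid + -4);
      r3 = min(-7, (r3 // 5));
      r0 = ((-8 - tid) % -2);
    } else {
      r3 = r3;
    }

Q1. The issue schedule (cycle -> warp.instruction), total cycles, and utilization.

cycle 0: W0.I0
cycle 1: W1.I0
cycle 2: W0.I1
cycle 3: W1.I1
cycle 4: W1.I2
cycle 5: idle
cycle 6: idle
cycle 7: idle
cycle 8: idle
cycle 9: W1.I3
cycle 10: W0.I2
cycle 11: W1.I4

Answer: 12 cycles, utilization 2/3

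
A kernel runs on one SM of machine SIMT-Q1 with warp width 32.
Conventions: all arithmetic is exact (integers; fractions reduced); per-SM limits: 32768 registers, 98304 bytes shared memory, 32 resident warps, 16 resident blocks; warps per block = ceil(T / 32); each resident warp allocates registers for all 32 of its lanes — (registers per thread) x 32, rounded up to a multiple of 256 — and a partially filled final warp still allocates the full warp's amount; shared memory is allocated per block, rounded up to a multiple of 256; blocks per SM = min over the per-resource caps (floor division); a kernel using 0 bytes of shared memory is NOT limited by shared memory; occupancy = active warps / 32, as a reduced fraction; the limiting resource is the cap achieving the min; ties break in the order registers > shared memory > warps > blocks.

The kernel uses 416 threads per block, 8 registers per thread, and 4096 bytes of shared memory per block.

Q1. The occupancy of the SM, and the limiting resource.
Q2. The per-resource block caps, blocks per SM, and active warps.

Answer: occupancy 13/16, limited by warps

registers: 9 blocks
shared memory: 24 blocks
warps: 2 blocks
blocks: 16 blocks

Answer: 2 blocks, 26 active warps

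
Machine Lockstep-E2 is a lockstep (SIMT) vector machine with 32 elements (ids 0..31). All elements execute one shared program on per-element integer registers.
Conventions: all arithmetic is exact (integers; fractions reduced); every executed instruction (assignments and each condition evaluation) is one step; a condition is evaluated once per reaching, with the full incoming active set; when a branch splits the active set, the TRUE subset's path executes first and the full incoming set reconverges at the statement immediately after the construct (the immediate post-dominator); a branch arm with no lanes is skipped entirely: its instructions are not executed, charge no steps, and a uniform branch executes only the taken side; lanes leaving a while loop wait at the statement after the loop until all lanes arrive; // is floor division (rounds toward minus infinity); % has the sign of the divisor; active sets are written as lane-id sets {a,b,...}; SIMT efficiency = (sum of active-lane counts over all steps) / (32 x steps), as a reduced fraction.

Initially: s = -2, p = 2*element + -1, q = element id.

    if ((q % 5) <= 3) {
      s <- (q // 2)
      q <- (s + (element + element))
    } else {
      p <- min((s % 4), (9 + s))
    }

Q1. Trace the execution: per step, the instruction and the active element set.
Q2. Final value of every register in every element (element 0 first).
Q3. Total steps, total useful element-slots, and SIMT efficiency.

step 0: eval ((q % 5) <= 3)          {0,1,2,3,4,5,6,7,8,9,10,11,12,13,14,15,16,17,18,19,20,21,22,23,24,25,26,27,28,29,30,31}
step 1: s <- (q // 2)                {0,1,2,3,5,6,7,8,10,11,12,13,15,16,17,18,20,21,22,23,25,26,27,28,30,31}
step 2: q <- (s + (element + element)) {0,1,2,3,5,6,7,8,10,11,12,13,15,16,17,18,20,21,22,23,25,26,27,28,30,31}
step 3: p <- min((s % 4), (9 + s))   {4,9,14,19,24,29}

Answer: 4 steps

s: 0,0,1,1,-2,2,3,3,4,-2,5,5,6,6,-2,7,8,8,9,-2,10,10,11,11,-2,12,13,13,14,-2,15,15
p: -1,1,3,5,2,9,11,13,15,2,19,21,23,25,2,29,31,33,35,2,39,41,43,45,2,49,51,53,55,2,59,61
q: 0,2,5,7,4,12,15,17,20,9,25,27,30,32,14,37,40,42,45,19,50,52,55,57,24,62,65,67,70,29,75,77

steps = 4; useful = 90; efficiency = 90/128 = 45/64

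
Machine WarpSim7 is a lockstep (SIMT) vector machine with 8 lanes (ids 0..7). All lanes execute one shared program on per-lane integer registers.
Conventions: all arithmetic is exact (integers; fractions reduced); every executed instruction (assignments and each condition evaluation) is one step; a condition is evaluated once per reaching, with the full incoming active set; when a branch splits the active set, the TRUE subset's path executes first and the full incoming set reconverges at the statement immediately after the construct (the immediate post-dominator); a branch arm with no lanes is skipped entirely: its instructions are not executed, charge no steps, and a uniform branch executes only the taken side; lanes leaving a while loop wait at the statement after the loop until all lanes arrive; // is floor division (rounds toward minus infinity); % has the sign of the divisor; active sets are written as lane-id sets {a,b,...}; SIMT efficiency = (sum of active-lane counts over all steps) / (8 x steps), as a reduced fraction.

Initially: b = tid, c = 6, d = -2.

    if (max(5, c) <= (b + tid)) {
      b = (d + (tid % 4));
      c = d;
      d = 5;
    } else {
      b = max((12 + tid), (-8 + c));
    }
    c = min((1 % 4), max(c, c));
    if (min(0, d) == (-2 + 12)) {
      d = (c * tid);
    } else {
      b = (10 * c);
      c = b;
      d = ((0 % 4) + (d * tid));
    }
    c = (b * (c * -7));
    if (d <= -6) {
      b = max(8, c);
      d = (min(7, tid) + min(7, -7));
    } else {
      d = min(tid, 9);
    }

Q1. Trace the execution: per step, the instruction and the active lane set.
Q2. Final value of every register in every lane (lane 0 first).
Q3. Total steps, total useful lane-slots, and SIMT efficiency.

step 0: eval (max(5, c) <= (b + tid)) {0,1,2,3,4,5,6,7}
step 1: b <- (d + (tid % 4))         {3,4,5,6,7}
step 2: c <- d                       {3,4,5,6,7}
step 3: d <- 5                       {3,4,5,6,7}
step 4: b <- max((12 + tid), (-8 + c)) {0,1,2}
step 5: c <- min((1 % 4), max(c, c)) {0,1,2,3,4,5,6,7}
step 6: eval (min(0, d) == (-2 + 12)) {0,1,2,3,4,5,6,7}
step 7: b <- (10 * c)                {0,1,2,3,4,5,6,7}
step 8: c <- b                       {0,1,2,3,4,5,6,7}
step 9: d <- ((0 % 4) + (d * tid))   {0,1,2,3,4,5,6,7}
step 10: c <- (b * (c * -7))          {0,1,2,3,4,5,6,7}
step 11: eval (d <= -6)               {0,1,2,3,4,5,6,7}
step 12: d <- min(tid, 9)             {0,1,2,3,4,5,6,7}

Answer: 13 steps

b: 10,10,10,-20,-20,-20,-20,-20
c: -700,-700,-700,-2800,-2800,-2800,-2800,-2800
d: 0,1,2,3,4,5,6,7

steps = 13; useful = 90; efficiency = 90/104 = 45/52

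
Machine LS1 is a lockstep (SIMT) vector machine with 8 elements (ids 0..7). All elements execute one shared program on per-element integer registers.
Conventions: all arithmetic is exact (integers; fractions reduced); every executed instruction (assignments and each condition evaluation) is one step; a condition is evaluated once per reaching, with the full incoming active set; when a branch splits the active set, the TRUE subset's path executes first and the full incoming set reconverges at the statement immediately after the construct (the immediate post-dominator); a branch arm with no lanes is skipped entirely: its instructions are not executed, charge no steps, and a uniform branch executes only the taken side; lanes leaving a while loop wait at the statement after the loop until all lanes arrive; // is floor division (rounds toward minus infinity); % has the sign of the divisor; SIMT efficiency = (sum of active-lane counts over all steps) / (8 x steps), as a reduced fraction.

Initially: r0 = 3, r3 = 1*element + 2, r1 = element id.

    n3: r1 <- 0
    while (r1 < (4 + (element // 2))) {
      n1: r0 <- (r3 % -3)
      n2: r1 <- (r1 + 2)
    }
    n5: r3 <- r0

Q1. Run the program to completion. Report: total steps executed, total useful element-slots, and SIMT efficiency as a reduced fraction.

Answer: 15 steps, 96 useful, 4/5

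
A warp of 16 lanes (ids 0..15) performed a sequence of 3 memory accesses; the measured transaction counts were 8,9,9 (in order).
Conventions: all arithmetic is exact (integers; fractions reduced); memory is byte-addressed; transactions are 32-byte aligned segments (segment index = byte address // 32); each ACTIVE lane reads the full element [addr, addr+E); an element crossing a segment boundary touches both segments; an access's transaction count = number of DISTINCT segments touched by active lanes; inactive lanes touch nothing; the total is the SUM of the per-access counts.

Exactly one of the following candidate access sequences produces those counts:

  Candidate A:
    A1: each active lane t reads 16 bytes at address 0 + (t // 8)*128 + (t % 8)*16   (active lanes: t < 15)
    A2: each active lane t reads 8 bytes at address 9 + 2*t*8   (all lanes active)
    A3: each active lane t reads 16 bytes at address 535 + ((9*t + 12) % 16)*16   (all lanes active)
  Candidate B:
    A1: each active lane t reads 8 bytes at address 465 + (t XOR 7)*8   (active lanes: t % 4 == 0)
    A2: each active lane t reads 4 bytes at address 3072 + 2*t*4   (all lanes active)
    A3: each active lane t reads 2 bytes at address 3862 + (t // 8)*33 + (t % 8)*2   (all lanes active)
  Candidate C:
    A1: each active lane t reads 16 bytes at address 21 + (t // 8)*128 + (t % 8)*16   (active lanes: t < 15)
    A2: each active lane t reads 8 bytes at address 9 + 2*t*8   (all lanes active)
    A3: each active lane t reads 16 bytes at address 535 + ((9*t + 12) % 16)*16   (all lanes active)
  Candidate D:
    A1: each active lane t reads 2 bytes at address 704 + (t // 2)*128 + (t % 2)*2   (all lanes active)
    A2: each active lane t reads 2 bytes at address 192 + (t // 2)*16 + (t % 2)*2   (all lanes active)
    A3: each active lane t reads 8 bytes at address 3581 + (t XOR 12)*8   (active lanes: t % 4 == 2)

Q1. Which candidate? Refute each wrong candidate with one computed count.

B: A1 gives 4 transactions, not 8
C: A1 gives 9 transactions, not 8
D: A2 gives 4 transactions, not 9
A: all counts match (8,9,9)

Answer: A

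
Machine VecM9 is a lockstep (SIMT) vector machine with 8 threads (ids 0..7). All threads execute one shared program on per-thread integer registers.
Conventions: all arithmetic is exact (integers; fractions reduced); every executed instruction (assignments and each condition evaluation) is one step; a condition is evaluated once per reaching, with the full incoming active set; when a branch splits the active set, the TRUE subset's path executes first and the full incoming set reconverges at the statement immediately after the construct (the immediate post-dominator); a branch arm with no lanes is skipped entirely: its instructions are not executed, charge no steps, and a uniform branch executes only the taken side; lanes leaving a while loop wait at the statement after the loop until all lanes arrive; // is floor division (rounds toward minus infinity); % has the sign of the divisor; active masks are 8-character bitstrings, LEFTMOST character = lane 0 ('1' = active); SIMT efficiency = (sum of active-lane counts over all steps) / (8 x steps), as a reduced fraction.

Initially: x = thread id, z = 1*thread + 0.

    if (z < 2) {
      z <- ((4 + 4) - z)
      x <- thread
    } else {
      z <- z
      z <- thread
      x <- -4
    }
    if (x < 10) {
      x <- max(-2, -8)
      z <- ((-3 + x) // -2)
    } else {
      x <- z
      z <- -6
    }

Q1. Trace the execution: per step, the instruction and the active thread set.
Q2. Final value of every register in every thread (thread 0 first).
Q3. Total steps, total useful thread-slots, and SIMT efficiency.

step 0: eval (z < 2)                 11111111
step 1: z <- ((4 + 4) - z)           11000000
step 2: x <- thread                  11000000
step 3: z <- z                       00111111
step 4: z <- thread                  00111111
step 5: x <- -4                      00111111
step 6: eval (x < 10)                11111111
step 7: x <- max(-2, -8)             11111111
step 8: z <- ((-3 + x) // -2)        11111111

Answer: 9 steps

x: -2,-2,-2,-2,-2,-2,-2,-2
z: 2,2,2,2,2,2,2,2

steps = 9; useful = 54; efficiency = 54/72 = 3/4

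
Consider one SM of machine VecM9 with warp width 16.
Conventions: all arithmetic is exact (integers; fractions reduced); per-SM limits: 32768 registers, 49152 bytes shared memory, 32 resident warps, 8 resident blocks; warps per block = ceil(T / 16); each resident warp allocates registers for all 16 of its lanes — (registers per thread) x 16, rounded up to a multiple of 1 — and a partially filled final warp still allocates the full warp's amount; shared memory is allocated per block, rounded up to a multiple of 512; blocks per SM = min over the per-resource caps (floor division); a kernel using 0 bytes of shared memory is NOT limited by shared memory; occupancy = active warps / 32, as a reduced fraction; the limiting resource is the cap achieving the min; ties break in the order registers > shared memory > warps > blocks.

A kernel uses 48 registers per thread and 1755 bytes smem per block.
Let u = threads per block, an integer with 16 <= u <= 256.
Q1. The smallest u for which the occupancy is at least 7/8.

Answer: u = 49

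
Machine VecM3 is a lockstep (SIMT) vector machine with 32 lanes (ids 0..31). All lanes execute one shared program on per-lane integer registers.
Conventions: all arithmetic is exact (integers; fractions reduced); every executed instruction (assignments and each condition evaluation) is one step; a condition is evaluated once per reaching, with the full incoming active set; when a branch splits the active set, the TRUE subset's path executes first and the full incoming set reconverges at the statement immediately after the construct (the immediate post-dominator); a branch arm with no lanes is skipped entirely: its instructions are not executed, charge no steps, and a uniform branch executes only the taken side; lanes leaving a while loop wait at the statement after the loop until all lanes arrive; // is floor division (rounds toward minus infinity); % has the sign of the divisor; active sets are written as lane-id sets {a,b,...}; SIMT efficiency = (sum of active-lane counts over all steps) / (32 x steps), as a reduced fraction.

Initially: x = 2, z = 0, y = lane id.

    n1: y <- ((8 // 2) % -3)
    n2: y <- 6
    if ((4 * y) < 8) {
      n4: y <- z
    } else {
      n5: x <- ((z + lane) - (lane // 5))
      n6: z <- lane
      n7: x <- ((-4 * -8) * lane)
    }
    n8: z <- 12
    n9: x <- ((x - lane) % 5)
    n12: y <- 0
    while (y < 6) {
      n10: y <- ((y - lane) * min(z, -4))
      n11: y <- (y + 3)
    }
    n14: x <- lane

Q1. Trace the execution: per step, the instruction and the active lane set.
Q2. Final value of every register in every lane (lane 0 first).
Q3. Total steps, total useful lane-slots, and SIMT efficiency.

step 0: y <- ((8 // 2) % -3)         {0,1,2,3,4,5,6,7,8,9,10,11,12,13,14,15,16,17,18,19,20,21,22,23,24,25,26,27,28,29,30,31}
step 1: y <- 6                       {0,1,2,3,4,5,6,7,8,9,10,11,12,13,14,15,16,17,18,19,20,21,22,23,24,25,26,27,28,29,30,31}
step 2: eval ((4 * y) < 8)           {0,1,2,3,4,5,6,7,8,9,10,11,12,13,14,15,16,17,18,19,20,21,22,23,24,25,26,27,28,29,30,31}
step 3: x <- ((z + lane) - (lane // 5)) {0,1,2,3,4,5,6,7,8,9,10,11,12,13,14,15,16,17,18,19,20,21,22,23,24,25,26,27,28,29,30,31}
step 4: z <- lane                    {0,1,2,3,4,5,6,7,8,9,10,11,12,13,14,15,16,17,18,19,20,21,22,23,24,25,26,27,28,29,30,31}
step 5: x <- ((-4 * -8) * lane)      {0,1,2,3,4,5,6,7,8,9,10,11,12,13,14,15,16,17,18,19,20,21,22,23,24,25,26,27,28,29,30,31}
step 6: z <- 12                      {0,1,2,3,4,5,6,7,8,9,10,11,12,13,14,15,16,17,18,19,20,21,22,23,24,25,26,27,28,29,30,31}
step 7: x <- ((x - lane) % 5)        {0,1,2,3,4,5,6,7,8,9,10,11,12,13,14,15,16,17,18,19,20,21,22,23,24,25,26,27,28,29,30,31}
step 8: y <- 0                       {0,1,2,3,4,5,6,7,8,9,10,11,12,13,14,15,16,17,18,19,20,21,22,23,24,25,26,27,28,29,30,31}
step 9: eval (y < 6)                 {0,1,2,3,4,5,6,7,8,9,10,11,12,13,14,15,16,17,18,19,20,21,22,23,24,25,26,27,28,29,30,31}
step 10: y <- ((y - lane) * min(z, -4)) {0,1,2,3,4,5,6,7,8,9,10,11,12,13,14,15,16,17,18,19,20,21,22,23,24,25,26,27,28,29,30,31}
step 11: y <- (y + 3)                 {0,1,2,3,4,5,6,7,8,9,10,11,12,13,14,15,16,17,18,19,20,21,22,23,24,25,26,27,28,29,30,31}
step 12: eval (y < 6)                 {0,1,2,3,4,5,6,7,8,9,10,11,12,13,14,15,16,17,18,19,20,21,22,23,24,25,26,27,28,29,30,31}
step 13: y <- ((y - lane) * min(z, -4)) {0}
step 14: y <- (y + 3)                 {0}
step 15: eval (y < 6)                 {0}
step 16: y <- ((y - lane) * min(z, -4)) {0}
step 17: y <- (y + 3)                 {0}
step 18: eval (y < 6)                 {0}
step 19: x <- lane                    {0,1,2,3,4,5,6,7,8,9,10,11,12,13,14,15,16,17,18,19,20,21,22,23,24,25,26,27,28,29,30,31}

Answer: 20 steps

x: 0,1,2,3,4,5,6,7,8,9,10,11,12,13,14,15,16,17,18,19,20,21,22,23,24,25,26,27,28,29,30,31
z: 12,12,12,12,12,12,12,12,12,12,12,12,12,12,12,12,12,12,12,12,12,12,12,12,12,12,12,12,12,12,12,12
y: 39,7,11,15,19,23,27,31,35,39,43,47,51,55,59,63,67,71,75,79,83,87,91,95,99,103,107,111,115,119,123,127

steps = 20; useful = 454; efficiency = 454/640 = 227/320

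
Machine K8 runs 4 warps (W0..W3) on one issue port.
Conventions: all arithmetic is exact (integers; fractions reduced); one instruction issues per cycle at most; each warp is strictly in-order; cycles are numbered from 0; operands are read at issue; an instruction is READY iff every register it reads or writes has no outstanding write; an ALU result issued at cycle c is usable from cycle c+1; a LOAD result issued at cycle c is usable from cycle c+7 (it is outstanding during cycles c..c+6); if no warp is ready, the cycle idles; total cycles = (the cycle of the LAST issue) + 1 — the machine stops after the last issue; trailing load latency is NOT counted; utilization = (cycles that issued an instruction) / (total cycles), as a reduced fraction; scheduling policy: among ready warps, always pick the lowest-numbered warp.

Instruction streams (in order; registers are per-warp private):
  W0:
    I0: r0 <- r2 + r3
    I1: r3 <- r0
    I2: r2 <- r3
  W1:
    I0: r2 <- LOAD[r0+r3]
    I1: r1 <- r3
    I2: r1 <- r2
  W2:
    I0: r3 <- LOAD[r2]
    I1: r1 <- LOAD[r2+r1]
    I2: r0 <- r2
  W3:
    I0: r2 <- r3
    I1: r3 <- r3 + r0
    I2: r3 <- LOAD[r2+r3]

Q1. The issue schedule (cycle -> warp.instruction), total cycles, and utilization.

cycle 0: W0.I0
cycle 1: W0.I1
cycle 2: W0.I2
cycle 3: W1.I0
cycle 4: W1.I1
cycle 5: W2.I0
cycle 6: W2.I1
cycle 7: W2.I2
cycle 8: W3.I0
cycle 9: W3.I1
cycle 10: W1.I2
cycle 11: W3.I2

Answer: 12 cycles, utilization 1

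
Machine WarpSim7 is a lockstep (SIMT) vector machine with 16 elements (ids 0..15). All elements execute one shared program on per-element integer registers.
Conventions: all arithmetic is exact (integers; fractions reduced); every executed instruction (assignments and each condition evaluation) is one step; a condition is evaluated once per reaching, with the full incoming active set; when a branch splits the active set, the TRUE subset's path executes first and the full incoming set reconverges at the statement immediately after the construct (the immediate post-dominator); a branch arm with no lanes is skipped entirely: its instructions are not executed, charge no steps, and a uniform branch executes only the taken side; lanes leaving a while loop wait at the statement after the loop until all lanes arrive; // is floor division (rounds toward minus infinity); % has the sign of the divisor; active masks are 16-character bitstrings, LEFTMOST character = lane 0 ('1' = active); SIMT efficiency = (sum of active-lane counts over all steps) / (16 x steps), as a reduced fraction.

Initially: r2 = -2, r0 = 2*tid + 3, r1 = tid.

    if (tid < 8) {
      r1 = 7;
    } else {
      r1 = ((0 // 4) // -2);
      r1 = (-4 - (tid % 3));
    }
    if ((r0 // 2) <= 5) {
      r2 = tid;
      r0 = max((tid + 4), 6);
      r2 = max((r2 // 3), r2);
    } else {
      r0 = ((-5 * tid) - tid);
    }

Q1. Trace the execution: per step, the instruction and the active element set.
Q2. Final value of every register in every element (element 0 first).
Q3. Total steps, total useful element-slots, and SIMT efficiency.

step 0: eval (tid < 8)               1111111111111111
step 1: r1 <- 7                      1111111100000000
step 2: r1 <- ((0 // 4) // -2)       0000000011111111
step 3: r1 <- (-4 - (tid % 3))       0000000011111111
step 4: eval ((r0 // 2) <= 5)        1111111111111111
step 5: r2 <- tid                    1111100000000000
step 6: r0 <- max((tid + 4), 6)      1111100000000000
step 7: r2 <- max((r2 // 3), r2)     1111100000000000
step 8: r0 <- ((-5 * tid) - tid)     0000011111111111

Answer: 9 steps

r2: 0,1,2,3,4,-2,-2,-2,-2,-2,-2,-2,-2,-2,-2,-2
r0: 6,6,6,7,8,-30,-36,-42,-48,-54,-60,-66,-72,-78,-84,-90
r1: 7,7,7,7,7,7,7,7,-6,-4,-5,-6,-4,-5,-6,-4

steps = 9; useful = 82; efficiency = 82/144 = 41/72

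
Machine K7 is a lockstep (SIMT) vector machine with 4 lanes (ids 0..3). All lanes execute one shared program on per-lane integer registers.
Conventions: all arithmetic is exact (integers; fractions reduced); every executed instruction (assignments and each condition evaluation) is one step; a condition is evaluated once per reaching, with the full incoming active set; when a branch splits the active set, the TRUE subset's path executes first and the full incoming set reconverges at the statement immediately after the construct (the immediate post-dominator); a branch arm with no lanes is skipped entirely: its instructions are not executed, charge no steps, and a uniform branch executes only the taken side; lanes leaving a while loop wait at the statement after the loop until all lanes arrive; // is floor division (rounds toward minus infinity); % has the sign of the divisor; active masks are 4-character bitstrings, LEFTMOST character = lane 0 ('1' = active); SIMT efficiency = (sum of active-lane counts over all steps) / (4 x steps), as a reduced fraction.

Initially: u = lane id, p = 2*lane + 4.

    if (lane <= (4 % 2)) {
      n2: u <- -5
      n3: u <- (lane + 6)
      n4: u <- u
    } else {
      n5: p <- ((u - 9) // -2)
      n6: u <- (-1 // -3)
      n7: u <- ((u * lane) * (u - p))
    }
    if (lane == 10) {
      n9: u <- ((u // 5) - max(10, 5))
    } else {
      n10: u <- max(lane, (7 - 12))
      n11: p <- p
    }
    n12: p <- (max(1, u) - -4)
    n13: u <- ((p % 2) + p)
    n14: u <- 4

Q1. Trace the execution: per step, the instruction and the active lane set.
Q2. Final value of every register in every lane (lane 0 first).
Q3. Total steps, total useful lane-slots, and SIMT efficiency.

step 0: eval (lane <= (4 % 2))       1111
step 1: u <- -5                      1000
step 2: u <- (lane + 6)              1000
step 3: u <- u                       1000
step 4: p <- ((u - 9) // -2)         0111
step 5: u <- (-1 // -3)              0111
step 6: u <- ((u * lane) * (u - p))  0111
step 7: eval (lane == 10)            1111
step 8: u <- max(lane, (7 - 12))     1111
step 9: p <- p                       1111
step 10: p <- (max(1, u) - -4)        1111
step 11: u <- ((p % 2) + p)           1111
step 12: u <- 4                       1111

Answer: 13 steps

u: 4,4,4,4
p: 5,5,6,7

steps = 13; useful = 40; efficiency = 40/52 = 10/13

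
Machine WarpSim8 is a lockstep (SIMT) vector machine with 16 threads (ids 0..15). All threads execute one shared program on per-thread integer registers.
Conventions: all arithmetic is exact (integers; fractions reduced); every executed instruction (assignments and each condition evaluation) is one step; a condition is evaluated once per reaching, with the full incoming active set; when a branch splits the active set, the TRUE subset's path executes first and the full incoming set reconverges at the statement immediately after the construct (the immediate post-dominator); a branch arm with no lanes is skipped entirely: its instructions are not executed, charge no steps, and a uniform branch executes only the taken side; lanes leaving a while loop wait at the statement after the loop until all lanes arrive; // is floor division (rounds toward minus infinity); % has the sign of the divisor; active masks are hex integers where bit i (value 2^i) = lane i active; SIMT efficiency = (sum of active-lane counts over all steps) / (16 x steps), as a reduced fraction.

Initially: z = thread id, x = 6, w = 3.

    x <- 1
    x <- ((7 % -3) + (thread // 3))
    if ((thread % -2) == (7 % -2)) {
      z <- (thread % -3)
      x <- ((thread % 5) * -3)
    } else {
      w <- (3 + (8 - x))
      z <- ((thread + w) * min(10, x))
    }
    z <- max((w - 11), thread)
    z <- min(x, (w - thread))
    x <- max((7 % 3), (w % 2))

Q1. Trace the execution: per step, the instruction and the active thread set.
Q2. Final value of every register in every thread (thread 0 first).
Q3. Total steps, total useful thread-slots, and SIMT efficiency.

step 0: x <- 1                       0xffff
step 1: x <- ((7 % -3) + (thread // 3)) 0xffff
step 2: eval ((thread % -2) == (7 % -2)) 0xffff
step 3: z <- (thread % -3)           0xaaaa
step 4: x <- ((thread % 5) * -3)     0xaaaa
step 5: w <- (3 + (8 - x))           0x5555
step 6: z <- ((thread + w) * min(10, x)) 0x5555
step 7: z <- max((w - 11), thread)   0xffff
step 8: z <- min(x, (w - thread))    0xffff
step 9: x <- max((7 % 3), (w % 2))   0xffff

Answer: 10 steps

z: -2,-3,-2,-9,-1,-2,0,-6,0,-12,0,-8,-3,-10,-5,-12
x: 1,1,1,1,1,1,1,1,1,1,1,1,1,1,1,1
w: 13,3,13,3,12,3,11,3,11,3,10,3,9,3,9,3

steps = 10; useful = 128; efficiency = 128/160 = 4/5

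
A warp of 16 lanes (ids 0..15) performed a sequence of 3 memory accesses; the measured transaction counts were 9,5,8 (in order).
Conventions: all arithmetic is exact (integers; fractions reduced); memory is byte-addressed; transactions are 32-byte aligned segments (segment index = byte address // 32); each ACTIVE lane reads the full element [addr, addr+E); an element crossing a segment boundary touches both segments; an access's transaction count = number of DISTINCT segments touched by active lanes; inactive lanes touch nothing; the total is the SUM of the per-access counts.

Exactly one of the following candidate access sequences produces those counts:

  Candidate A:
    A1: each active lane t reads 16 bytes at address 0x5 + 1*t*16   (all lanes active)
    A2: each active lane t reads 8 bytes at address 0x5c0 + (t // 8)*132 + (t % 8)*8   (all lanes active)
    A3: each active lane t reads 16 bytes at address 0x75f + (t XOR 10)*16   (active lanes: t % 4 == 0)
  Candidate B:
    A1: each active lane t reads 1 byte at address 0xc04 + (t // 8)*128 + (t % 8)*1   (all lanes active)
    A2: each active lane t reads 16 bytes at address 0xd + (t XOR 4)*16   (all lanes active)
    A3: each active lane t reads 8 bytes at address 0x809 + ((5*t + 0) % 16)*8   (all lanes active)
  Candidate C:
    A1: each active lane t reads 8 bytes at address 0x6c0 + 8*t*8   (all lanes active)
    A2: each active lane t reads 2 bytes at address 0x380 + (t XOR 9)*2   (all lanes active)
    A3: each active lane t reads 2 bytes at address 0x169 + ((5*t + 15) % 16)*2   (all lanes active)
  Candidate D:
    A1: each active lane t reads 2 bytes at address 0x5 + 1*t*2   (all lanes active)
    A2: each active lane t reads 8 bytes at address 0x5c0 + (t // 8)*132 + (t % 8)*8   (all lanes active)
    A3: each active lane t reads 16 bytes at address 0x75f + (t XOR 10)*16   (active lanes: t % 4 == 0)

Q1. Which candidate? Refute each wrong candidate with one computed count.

B: A1 gives 2 transactions, not 9
C: A1 gives 16 transactions, not 9
D: A1 gives 2 transactions, not 9
A: all counts match (9,5,8)

Answer: A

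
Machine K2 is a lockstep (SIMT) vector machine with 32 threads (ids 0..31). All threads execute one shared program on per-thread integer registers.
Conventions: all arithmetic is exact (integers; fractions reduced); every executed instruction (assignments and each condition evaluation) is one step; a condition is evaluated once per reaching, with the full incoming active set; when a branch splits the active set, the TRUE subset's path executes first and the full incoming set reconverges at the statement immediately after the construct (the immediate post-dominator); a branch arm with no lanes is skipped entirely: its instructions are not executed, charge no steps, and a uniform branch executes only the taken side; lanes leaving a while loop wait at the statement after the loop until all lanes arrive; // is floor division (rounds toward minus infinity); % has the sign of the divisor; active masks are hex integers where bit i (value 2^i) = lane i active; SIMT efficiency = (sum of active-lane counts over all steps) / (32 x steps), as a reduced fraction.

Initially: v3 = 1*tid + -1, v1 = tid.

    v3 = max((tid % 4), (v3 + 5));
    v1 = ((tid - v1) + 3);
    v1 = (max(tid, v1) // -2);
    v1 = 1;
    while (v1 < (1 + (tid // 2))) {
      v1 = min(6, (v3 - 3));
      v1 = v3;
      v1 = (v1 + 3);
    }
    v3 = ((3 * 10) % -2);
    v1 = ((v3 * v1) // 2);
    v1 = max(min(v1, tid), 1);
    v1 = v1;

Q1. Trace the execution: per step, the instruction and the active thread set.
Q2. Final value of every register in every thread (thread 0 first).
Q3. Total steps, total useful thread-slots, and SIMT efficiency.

step 0: v3 <- max((tid % 4), (v3 + 5)) 0xffffffff
step 1: v1 <- ((tid - v1) + 3)       0xffffffff
step 2: v1 <- (max(tid, v1) // -2)   0xffffffff
step 3: v1 <- 1                      0xffffffff
step 4: eval (v1 < (1 + (tid // 2))) 0xffffffff
step 5: v1 <- min(6, (v3 - 3))       0xfffffffc
step 6: v1 <- v3                     0xfffffffc
step 7: v1 <- (v1 + 3)               0xfffffffc
step 8: eval (v1 < (1 + (tid // 2))) 0xfffffffc
step 9: v3 <- ((3 * 10) % -2)        0xffffffff
step 10: v1 <- ((v3 * v1) // 2)       0xffffffff
step 11: v1 <- max(min(v1, tid), 1)   0xffffffff
step 12: v1 <- v1                     0xffffffff

Answer: 13 steps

v3: 0,0,0,0,0,0,0,0,0,0,0,0,0,0,0,0,0,0,0,0,0,0,0,0,0,0,0,0,0,0,0,0
v1: 1,1,1,1,1,1,1,1,1,1,1,1,1,1,1,1,1,1,1,1,1,1,1,1,1,1,1,1,1,1,1,1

steps = 13; useful = 408; efficiency = 408/416 = 51/52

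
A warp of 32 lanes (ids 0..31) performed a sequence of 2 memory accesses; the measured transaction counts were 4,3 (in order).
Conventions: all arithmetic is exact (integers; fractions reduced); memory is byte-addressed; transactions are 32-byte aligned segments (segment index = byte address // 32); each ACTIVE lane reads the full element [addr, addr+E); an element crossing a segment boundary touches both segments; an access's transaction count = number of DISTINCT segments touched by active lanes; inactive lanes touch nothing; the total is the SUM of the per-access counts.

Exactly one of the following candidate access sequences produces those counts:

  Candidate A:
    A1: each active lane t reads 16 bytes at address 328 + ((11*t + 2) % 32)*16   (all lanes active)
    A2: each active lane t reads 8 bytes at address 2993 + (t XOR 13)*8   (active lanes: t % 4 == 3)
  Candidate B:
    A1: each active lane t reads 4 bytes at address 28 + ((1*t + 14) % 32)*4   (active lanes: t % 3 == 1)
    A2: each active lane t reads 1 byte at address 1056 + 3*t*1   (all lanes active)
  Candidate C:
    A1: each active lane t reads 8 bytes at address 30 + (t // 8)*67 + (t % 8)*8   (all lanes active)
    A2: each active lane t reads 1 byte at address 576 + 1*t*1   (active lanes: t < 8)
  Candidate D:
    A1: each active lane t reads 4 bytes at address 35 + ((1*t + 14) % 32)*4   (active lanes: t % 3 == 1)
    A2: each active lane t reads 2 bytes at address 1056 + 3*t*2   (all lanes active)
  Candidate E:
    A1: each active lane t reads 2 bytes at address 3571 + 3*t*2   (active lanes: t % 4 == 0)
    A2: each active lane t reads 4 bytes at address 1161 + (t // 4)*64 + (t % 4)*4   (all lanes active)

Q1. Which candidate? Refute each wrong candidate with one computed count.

A: A1 gives 17 transactions, not 4
C: A1 gives 10 transactions, not 4
D: A2 gives 6 transactions, not 3
E: A1 gives 6 transactions, not 4
B: all counts match (4,3)

Answer: B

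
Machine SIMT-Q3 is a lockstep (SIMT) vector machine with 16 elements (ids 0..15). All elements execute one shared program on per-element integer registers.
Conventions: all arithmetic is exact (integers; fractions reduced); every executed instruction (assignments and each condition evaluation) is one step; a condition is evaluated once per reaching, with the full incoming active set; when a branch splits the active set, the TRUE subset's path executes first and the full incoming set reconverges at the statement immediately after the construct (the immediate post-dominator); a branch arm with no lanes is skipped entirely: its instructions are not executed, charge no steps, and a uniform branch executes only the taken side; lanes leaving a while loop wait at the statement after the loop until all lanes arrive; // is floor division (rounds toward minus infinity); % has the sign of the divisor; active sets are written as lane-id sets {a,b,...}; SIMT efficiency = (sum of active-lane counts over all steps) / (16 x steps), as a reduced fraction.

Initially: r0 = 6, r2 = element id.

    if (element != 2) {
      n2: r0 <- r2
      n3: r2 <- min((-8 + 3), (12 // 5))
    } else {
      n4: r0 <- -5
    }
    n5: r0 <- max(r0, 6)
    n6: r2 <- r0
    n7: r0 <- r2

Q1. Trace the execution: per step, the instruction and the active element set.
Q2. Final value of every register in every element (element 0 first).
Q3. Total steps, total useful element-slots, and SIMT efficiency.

step 0: eval (element != 2)          {0,1,2,3,4,5,6,7,8,9,10,11,12,13,14,15}
step 1: r0 <- r2                     {0,1,3,4,5,6,7,8,9,10,11,12,13,14,15}
step 2: r2 <- min((-8 + 3), (12 // 5)) {0,1,3,4,5,6,7,8,9,10,11,12,13,14,15}
step 3: r0 <- -5                     {2}
step 4: r0 <- max(r0, 6)             {0,1,2,3,4,5,6,7,8,9,10,11,12,13,14,15}
step 5: r2 <- r0                     {0,1,2,3,4,5,6,7,8,9,10,11,12,13,14,15}
step 6: r0 <- r2                     {0,1,2,3,4,5,6,7,8,9,10,11,12,13,14,15}

Answer: 7 steps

r0: 6,6,6,6,6,6,6,7,8,9,10,11,12,13,14,15
r2: 6,6,6,6,6,6,6,7,8,9,10,11,12,13,14,15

steps = 7; useful = 95; efficiency = 95/112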